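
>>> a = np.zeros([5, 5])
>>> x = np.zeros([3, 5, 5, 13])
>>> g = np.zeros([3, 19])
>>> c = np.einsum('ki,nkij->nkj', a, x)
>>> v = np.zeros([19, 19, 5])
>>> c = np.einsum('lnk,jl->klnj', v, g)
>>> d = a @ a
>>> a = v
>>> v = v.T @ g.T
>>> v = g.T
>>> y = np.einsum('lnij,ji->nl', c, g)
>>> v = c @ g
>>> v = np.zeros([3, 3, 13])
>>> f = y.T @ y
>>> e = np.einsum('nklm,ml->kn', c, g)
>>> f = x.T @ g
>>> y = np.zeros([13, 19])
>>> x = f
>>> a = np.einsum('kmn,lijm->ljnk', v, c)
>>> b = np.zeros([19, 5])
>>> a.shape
(5, 19, 13, 3)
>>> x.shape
(13, 5, 5, 19)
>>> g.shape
(3, 19)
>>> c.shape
(5, 19, 19, 3)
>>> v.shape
(3, 3, 13)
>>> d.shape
(5, 5)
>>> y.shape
(13, 19)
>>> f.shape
(13, 5, 5, 19)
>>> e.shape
(19, 5)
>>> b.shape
(19, 5)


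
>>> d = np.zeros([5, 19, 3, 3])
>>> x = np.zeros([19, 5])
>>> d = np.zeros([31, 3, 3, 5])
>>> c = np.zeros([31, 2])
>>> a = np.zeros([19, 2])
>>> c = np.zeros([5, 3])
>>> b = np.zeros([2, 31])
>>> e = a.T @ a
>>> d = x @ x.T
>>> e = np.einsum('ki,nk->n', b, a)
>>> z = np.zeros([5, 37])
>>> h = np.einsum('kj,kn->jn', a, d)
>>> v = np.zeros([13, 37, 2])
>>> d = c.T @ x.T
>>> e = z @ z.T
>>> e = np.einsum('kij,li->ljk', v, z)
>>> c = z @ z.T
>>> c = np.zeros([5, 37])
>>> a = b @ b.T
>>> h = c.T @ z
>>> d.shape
(3, 19)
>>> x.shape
(19, 5)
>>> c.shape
(5, 37)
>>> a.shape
(2, 2)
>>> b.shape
(2, 31)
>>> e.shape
(5, 2, 13)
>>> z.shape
(5, 37)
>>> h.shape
(37, 37)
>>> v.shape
(13, 37, 2)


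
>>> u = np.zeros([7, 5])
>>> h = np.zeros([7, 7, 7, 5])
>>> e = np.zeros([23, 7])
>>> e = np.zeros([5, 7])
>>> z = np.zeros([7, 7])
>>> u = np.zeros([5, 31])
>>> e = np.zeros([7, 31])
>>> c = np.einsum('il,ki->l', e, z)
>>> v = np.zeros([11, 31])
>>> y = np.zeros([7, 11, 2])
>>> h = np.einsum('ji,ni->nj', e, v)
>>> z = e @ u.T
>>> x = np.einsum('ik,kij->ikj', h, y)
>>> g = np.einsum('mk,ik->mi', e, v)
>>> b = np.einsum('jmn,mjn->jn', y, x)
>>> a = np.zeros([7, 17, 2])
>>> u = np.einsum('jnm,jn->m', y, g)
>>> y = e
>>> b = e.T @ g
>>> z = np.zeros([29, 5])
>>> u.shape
(2,)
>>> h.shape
(11, 7)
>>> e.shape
(7, 31)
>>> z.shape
(29, 5)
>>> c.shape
(31,)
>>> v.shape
(11, 31)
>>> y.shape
(7, 31)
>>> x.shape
(11, 7, 2)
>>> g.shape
(7, 11)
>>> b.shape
(31, 11)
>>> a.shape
(7, 17, 2)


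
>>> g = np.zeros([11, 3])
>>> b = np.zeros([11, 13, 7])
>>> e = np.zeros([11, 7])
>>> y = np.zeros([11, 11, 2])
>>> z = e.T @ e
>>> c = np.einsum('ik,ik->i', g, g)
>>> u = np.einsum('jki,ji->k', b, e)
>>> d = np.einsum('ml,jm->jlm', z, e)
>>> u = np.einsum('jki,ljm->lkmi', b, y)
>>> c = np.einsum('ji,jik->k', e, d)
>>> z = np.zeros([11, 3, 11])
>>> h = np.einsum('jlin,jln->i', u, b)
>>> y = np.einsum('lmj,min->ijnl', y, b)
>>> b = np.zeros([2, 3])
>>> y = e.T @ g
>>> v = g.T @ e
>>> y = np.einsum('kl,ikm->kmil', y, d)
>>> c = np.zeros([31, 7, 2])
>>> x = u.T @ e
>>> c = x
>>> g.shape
(11, 3)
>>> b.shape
(2, 3)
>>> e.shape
(11, 7)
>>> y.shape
(7, 7, 11, 3)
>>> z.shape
(11, 3, 11)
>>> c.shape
(7, 2, 13, 7)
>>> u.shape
(11, 13, 2, 7)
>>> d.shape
(11, 7, 7)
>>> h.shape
(2,)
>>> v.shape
(3, 7)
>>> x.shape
(7, 2, 13, 7)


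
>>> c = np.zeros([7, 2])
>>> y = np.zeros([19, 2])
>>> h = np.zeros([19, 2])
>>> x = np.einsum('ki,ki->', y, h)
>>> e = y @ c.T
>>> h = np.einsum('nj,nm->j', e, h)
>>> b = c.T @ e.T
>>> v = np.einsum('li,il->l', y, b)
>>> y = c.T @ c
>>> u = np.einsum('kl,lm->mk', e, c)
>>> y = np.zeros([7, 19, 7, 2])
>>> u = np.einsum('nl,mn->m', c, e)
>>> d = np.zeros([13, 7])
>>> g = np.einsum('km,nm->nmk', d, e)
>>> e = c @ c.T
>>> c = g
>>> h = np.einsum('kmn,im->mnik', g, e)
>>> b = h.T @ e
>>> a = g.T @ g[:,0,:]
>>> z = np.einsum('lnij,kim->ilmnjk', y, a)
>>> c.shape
(19, 7, 13)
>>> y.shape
(7, 19, 7, 2)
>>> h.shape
(7, 13, 7, 19)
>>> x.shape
()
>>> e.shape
(7, 7)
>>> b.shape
(19, 7, 13, 7)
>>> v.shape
(19,)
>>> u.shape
(19,)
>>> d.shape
(13, 7)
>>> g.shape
(19, 7, 13)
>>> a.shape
(13, 7, 13)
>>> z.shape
(7, 7, 13, 19, 2, 13)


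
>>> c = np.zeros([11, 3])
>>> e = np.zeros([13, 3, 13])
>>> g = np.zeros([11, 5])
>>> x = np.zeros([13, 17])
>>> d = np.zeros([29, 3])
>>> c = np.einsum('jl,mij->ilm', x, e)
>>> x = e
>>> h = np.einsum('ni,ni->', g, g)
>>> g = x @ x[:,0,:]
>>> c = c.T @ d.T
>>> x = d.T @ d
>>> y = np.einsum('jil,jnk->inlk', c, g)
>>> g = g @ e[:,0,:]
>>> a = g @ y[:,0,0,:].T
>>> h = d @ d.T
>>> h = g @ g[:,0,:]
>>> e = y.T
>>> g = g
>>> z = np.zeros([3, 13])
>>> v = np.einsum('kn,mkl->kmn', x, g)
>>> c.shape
(13, 17, 29)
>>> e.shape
(13, 29, 3, 17)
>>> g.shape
(13, 3, 13)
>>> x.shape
(3, 3)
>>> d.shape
(29, 3)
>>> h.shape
(13, 3, 13)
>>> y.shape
(17, 3, 29, 13)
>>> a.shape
(13, 3, 17)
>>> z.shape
(3, 13)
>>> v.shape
(3, 13, 3)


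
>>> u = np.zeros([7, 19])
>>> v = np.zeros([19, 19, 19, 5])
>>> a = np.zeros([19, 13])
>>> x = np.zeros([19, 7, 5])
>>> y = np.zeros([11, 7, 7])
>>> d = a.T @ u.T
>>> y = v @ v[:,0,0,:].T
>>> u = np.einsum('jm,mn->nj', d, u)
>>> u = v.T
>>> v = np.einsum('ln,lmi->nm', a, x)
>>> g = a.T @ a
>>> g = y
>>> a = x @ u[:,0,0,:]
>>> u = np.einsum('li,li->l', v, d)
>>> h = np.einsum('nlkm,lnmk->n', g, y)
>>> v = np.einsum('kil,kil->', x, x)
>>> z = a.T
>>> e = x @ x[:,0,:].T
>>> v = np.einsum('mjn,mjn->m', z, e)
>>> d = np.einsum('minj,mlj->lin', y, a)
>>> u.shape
(13,)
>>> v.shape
(19,)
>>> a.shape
(19, 7, 19)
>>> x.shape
(19, 7, 5)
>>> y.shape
(19, 19, 19, 19)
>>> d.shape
(7, 19, 19)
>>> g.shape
(19, 19, 19, 19)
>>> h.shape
(19,)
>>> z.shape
(19, 7, 19)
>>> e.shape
(19, 7, 19)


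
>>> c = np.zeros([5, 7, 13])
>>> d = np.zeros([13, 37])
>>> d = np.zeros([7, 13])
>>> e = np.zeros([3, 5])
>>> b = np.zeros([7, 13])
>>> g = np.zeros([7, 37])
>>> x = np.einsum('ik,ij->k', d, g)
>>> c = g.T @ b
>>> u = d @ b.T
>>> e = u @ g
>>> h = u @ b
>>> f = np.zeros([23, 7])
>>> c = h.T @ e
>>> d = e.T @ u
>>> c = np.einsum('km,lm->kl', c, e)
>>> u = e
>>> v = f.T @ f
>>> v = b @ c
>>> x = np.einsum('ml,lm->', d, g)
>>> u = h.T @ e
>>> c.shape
(13, 7)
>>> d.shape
(37, 7)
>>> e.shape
(7, 37)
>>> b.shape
(7, 13)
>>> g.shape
(7, 37)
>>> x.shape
()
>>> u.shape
(13, 37)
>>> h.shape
(7, 13)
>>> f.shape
(23, 7)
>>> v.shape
(7, 7)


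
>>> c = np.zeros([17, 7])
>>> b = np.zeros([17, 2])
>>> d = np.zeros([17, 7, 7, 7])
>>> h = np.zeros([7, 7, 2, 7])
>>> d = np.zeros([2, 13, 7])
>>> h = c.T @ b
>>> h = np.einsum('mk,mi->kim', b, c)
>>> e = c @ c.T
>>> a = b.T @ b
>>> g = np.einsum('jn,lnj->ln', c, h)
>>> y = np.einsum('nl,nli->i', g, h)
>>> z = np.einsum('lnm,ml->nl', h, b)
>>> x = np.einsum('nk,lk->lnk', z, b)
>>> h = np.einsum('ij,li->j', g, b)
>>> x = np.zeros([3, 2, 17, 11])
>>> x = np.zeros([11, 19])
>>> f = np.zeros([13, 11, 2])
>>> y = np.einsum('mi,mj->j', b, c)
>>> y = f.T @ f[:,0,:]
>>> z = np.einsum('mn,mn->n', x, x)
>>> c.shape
(17, 7)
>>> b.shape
(17, 2)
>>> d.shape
(2, 13, 7)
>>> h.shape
(7,)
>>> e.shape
(17, 17)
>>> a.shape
(2, 2)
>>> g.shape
(2, 7)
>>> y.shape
(2, 11, 2)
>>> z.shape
(19,)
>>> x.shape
(11, 19)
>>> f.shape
(13, 11, 2)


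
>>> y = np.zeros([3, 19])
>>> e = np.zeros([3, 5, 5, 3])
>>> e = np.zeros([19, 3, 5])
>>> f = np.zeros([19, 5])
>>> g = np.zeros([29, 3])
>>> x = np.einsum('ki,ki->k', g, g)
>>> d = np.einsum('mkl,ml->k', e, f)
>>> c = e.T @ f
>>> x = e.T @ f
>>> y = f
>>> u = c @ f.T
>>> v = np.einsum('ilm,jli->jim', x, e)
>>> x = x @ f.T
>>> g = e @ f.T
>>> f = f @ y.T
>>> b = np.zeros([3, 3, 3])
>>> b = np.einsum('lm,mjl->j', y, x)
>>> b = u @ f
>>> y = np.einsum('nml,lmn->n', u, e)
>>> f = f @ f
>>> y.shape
(5,)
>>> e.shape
(19, 3, 5)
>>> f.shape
(19, 19)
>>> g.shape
(19, 3, 19)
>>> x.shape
(5, 3, 19)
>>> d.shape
(3,)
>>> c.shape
(5, 3, 5)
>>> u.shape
(5, 3, 19)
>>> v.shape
(19, 5, 5)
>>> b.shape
(5, 3, 19)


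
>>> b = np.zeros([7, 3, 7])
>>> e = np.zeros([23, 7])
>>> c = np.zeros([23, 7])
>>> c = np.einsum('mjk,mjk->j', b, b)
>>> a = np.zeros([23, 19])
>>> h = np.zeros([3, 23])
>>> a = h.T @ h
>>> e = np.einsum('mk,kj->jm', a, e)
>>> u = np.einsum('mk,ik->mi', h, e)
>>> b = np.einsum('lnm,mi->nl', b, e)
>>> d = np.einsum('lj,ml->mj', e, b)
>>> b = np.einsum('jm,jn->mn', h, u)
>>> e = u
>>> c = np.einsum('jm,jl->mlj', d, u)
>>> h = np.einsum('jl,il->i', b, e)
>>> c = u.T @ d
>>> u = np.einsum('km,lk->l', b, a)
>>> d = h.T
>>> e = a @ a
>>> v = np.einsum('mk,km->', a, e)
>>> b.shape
(23, 7)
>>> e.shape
(23, 23)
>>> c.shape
(7, 23)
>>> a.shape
(23, 23)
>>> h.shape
(3,)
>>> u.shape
(23,)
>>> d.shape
(3,)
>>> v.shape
()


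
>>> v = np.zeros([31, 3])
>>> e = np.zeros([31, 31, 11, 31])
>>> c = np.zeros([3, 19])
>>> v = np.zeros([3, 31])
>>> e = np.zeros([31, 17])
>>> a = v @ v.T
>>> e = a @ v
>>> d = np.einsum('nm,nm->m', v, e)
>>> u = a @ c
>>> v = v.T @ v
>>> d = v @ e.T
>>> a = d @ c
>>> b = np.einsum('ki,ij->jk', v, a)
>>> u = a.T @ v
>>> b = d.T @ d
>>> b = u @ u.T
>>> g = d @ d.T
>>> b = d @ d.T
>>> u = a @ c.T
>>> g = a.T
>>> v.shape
(31, 31)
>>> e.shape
(3, 31)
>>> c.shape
(3, 19)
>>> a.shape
(31, 19)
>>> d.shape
(31, 3)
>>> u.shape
(31, 3)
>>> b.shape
(31, 31)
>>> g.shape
(19, 31)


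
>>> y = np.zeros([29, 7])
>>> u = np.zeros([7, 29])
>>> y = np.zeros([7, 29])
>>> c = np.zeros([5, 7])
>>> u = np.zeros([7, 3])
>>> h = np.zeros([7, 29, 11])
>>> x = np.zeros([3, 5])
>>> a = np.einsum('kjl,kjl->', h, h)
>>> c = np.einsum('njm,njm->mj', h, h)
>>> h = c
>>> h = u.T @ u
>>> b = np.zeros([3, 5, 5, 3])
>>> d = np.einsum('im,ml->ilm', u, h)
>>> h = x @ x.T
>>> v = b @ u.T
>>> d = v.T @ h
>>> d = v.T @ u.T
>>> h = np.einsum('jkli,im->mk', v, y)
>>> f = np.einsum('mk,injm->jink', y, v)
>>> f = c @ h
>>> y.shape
(7, 29)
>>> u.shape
(7, 3)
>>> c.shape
(11, 29)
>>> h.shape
(29, 5)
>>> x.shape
(3, 5)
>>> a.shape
()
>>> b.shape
(3, 5, 5, 3)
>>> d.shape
(7, 5, 5, 7)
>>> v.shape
(3, 5, 5, 7)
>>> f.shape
(11, 5)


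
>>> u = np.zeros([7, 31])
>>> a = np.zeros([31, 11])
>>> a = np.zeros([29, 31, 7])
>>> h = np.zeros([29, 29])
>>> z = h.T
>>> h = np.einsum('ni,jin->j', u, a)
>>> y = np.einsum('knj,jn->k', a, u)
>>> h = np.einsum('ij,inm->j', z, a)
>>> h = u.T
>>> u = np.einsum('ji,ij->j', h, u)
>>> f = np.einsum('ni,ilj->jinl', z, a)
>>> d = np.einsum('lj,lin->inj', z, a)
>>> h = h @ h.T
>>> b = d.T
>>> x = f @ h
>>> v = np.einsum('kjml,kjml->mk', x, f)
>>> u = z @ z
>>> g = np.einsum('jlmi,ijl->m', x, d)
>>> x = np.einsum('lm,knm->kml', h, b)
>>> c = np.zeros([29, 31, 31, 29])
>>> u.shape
(29, 29)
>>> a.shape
(29, 31, 7)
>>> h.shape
(31, 31)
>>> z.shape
(29, 29)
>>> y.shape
(29,)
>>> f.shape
(7, 29, 29, 31)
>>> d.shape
(31, 7, 29)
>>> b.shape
(29, 7, 31)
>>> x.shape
(29, 31, 31)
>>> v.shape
(29, 7)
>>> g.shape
(29,)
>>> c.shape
(29, 31, 31, 29)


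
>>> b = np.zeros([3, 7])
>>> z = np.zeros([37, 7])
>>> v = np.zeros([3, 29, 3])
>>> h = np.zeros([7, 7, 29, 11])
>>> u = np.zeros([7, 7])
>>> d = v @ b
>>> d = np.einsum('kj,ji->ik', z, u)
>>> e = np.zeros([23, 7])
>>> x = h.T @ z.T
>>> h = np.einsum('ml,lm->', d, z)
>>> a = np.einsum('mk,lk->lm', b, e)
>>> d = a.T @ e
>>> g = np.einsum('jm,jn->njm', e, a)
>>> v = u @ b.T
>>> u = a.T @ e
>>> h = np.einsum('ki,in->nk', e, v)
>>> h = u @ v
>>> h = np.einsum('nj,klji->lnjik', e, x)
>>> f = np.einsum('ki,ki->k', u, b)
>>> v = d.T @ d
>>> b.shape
(3, 7)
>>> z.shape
(37, 7)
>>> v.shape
(7, 7)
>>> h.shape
(29, 23, 7, 37, 11)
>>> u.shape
(3, 7)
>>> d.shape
(3, 7)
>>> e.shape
(23, 7)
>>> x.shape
(11, 29, 7, 37)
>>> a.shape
(23, 3)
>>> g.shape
(3, 23, 7)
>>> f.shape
(3,)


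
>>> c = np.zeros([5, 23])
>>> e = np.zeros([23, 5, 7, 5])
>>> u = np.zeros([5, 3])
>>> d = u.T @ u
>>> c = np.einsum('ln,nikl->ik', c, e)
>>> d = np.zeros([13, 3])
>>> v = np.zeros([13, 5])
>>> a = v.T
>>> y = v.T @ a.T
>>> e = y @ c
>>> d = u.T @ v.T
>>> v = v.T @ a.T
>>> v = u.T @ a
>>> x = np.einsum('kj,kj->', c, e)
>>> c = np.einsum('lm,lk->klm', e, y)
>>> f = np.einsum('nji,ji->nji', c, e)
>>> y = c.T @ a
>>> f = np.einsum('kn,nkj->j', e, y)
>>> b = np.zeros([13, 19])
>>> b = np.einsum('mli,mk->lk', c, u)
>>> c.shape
(5, 5, 7)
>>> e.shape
(5, 7)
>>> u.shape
(5, 3)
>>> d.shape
(3, 13)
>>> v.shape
(3, 13)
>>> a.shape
(5, 13)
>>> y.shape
(7, 5, 13)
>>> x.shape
()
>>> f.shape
(13,)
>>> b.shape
(5, 3)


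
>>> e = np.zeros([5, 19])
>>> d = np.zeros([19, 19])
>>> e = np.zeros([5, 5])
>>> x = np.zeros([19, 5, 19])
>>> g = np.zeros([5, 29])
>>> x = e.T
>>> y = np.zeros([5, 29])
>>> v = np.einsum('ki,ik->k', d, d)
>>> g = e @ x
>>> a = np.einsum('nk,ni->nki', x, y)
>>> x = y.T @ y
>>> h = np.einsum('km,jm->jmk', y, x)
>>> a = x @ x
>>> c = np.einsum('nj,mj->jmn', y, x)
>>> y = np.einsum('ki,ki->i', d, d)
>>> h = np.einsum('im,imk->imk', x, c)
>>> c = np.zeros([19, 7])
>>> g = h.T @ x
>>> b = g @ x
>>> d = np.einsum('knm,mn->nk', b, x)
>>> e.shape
(5, 5)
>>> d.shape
(29, 5)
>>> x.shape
(29, 29)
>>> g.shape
(5, 29, 29)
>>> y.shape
(19,)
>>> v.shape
(19,)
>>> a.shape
(29, 29)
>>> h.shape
(29, 29, 5)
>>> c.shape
(19, 7)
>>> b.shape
(5, 29, 29)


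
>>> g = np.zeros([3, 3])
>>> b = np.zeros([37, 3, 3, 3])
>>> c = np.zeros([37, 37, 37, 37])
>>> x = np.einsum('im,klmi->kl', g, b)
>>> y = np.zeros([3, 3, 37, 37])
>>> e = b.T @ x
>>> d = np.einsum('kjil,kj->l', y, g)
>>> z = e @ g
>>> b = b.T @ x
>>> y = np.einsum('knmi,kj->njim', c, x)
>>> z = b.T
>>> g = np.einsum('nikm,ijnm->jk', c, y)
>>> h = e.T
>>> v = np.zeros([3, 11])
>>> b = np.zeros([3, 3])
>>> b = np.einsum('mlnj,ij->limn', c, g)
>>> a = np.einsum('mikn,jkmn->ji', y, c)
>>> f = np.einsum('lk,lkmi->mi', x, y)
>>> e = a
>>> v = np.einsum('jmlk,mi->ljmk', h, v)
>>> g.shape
(3, 37)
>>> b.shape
(37, 3, 37, 37)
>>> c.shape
(37, 37, 37, 37)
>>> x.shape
(37, 3)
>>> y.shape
(37, 3, 37, 37)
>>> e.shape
(37, 3)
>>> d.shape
(37,)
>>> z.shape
(3, 3, 3, 3)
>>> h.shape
(3, 3, 3, 3)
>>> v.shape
(3, 3, 3, 3)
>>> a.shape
(37, 3)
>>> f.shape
(37, 37)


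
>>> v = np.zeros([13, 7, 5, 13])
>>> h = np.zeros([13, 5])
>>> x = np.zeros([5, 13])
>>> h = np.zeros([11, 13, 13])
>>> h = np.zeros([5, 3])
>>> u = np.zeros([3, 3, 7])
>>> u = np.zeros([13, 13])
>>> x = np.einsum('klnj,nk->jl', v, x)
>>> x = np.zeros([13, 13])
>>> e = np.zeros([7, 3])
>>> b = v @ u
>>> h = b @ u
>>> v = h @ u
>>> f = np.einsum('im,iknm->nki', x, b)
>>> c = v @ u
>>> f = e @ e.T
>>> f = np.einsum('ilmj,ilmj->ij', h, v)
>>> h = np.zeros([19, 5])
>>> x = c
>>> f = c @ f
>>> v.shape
(13, 7, 5, 13)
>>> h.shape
(19, 5)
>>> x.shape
(13, 7, 5, 13)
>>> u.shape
(13, 13)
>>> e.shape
(7, 3)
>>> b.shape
(13, 7, 5, 13)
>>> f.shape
(13, 7, 5, 13)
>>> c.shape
(13, 7, 5, 13)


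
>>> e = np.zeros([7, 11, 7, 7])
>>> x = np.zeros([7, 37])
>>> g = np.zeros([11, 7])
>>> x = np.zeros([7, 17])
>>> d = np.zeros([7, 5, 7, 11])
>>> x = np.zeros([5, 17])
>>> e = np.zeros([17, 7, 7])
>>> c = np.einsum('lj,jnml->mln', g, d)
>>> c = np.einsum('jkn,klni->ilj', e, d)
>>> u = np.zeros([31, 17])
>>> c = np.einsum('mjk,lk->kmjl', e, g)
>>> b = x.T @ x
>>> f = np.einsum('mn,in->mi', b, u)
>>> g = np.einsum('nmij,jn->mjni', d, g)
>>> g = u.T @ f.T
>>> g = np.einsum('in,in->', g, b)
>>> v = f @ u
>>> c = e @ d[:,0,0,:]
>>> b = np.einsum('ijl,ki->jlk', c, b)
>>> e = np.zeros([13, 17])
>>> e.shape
(13, 17)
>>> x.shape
(5, 17)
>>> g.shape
()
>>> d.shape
(7, 5, 7, 11)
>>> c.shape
(17, 7, 11)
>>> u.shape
(31, 17)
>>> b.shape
(7, 11, 17)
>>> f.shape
(17, 31)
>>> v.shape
(17, 17)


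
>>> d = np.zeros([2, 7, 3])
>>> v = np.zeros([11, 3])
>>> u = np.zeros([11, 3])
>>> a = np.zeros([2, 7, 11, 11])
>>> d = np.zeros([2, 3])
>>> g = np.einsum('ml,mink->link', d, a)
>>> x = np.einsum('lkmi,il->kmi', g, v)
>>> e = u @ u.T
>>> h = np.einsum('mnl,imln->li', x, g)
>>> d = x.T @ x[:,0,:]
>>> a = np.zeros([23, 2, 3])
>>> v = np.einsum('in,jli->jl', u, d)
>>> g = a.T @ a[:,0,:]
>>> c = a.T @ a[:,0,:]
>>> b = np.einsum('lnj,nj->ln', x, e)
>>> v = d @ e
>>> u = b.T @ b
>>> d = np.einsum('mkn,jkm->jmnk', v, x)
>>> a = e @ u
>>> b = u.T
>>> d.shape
(7, 11, 11, 11)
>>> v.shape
(11, 11, 11)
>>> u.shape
(11, 11)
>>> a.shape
(11, 11)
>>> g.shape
(3, 2, 3)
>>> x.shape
(7, 11, 11)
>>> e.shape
(11, 11)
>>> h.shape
(11, 3)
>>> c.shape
(3, 2, 3)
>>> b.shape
(11, 11)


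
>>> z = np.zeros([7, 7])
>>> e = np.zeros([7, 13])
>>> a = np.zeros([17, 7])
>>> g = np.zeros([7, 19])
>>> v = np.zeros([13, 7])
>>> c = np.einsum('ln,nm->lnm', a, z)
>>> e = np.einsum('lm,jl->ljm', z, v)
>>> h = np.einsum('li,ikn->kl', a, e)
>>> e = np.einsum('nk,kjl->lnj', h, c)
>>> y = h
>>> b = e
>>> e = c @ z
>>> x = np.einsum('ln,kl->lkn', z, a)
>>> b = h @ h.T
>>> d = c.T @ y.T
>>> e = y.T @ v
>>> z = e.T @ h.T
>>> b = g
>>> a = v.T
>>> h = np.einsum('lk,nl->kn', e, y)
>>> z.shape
(7, 13)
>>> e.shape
(17, 7)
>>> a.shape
(7, 13)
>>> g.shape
(7, 19)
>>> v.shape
(13, 7)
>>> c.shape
(17, 7, 7)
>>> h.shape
(7, 13)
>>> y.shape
(13, 17)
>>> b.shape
(7, 19)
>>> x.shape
(7, 17, 7)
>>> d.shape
(7, 7, 13)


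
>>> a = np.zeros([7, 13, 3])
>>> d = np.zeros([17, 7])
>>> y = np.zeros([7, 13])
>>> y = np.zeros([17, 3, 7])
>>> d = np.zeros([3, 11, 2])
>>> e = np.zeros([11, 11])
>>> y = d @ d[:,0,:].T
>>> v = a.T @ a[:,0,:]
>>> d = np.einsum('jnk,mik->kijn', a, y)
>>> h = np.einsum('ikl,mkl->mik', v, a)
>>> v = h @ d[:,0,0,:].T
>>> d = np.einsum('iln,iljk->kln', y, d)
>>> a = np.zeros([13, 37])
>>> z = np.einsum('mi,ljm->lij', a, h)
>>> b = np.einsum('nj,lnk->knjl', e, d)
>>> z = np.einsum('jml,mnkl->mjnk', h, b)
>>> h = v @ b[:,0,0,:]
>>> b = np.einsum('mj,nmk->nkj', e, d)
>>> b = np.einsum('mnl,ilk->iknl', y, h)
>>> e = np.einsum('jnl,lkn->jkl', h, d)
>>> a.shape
(13, 37)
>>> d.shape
(13, 11, 3)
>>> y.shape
(3, 11, 3)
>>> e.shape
(7, 11, 13)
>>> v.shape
(7, 3, 3)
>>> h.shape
(7, 3, 13)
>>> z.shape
(3, 7, 11, 11)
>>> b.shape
(7, 13, 11, 3)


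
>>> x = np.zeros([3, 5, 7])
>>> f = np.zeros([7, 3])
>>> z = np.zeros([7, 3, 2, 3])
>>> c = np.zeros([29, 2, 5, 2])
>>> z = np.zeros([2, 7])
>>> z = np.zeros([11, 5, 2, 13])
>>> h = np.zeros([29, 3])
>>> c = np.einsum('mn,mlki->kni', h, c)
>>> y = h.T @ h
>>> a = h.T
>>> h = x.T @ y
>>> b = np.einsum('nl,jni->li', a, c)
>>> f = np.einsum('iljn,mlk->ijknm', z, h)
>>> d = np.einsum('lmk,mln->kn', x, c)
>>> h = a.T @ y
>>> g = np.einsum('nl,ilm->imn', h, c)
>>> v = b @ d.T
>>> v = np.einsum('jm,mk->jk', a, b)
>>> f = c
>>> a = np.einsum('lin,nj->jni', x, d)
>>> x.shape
(3, 5, 7)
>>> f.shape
(5, 3, 2)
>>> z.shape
(11, 5, 2, 13)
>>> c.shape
(5, 3, 2)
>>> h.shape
(29, 3)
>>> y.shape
(3, 3)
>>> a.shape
(2, 7, 5)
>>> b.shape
(29, 2)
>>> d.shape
(7, 2)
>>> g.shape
(5, 2, 29)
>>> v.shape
(3, 2)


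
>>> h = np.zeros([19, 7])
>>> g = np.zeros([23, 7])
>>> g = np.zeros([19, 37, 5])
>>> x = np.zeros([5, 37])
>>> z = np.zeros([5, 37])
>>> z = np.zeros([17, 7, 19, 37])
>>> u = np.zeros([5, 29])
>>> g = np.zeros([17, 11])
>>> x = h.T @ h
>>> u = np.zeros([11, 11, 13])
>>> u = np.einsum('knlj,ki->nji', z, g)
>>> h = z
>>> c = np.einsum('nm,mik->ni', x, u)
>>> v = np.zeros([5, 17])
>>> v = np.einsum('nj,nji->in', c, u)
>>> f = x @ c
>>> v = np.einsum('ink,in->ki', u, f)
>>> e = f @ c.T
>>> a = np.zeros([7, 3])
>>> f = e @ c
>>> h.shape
(17, 7, 19, 37)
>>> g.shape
(17, 11)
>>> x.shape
(7, 7)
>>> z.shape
(17, 7, 19, 37)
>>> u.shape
(7, 37, 11)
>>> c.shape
(7, 37)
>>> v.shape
(11, 7)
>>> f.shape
(7, 37)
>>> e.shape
(7, 7)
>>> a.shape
(7, 3)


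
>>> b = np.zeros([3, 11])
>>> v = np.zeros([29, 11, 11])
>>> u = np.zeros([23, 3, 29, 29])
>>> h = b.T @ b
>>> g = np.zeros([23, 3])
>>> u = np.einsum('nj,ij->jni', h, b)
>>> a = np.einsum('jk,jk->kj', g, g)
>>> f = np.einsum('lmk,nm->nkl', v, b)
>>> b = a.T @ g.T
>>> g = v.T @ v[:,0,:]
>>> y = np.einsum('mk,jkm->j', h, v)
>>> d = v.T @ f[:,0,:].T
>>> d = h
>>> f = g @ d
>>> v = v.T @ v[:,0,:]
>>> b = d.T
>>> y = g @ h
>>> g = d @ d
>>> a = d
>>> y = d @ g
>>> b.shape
(11, 11)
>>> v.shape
(11, 11, 11)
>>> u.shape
(11, 11, 3)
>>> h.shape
(11, 11)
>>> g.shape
(11, 11)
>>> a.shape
(11, 11)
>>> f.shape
(11, 11, 11)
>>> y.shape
(11, 11)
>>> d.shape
(11, 11)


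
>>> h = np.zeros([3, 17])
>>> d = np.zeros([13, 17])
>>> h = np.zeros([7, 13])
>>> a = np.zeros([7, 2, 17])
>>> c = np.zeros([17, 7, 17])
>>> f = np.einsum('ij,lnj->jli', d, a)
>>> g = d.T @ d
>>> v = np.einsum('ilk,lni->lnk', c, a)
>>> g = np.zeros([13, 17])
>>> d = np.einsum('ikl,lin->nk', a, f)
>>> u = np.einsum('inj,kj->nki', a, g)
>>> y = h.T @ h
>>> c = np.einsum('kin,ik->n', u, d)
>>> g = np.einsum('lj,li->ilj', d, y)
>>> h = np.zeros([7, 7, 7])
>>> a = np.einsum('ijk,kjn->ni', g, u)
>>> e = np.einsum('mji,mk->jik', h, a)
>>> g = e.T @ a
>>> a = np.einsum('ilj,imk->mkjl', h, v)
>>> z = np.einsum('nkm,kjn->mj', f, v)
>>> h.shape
(7, 7, 7)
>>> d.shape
(13, 2)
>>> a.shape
(2, 17, 7, 7)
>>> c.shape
(7,)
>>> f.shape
(17, 7, 13)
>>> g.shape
(13, 7, 13)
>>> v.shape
(7, 2, 17)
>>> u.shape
(2, 13, 7)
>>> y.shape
(13, 13)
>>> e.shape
(7, 7, 13)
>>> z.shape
(13, 2)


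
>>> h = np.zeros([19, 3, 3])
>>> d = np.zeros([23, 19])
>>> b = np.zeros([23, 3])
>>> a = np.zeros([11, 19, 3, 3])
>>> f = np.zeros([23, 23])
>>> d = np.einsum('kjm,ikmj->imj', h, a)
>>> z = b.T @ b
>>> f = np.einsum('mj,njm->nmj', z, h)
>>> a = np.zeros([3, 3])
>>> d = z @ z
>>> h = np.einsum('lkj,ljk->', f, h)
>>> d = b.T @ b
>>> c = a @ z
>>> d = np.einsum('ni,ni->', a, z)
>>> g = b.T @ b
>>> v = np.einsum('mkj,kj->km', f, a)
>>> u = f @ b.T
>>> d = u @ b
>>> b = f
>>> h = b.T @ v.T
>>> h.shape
(3, 3, 3)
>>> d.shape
(19, 3, 3)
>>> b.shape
(19, 3, 3)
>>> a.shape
(3, 3)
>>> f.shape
(19, 3, 3)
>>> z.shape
(3, 3)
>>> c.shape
(3, 3)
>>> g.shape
(3, 3)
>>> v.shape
(3, 19)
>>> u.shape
(19, 3, 23)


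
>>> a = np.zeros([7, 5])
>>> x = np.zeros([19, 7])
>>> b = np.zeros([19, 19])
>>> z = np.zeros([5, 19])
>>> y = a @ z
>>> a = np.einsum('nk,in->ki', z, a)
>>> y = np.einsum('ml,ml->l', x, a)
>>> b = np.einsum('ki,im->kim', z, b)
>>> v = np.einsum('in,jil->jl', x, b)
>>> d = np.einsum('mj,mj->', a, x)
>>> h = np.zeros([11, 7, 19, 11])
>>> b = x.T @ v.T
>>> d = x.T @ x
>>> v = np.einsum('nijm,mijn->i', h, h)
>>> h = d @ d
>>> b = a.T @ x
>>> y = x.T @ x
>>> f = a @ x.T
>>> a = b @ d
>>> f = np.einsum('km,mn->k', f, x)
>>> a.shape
(7, 7)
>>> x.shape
(19, 7)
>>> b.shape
(7, 7)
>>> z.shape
(5, 19)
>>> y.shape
(7, 7)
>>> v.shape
(7,)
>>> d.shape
(7, 7)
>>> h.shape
(7, 7)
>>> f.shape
(19,)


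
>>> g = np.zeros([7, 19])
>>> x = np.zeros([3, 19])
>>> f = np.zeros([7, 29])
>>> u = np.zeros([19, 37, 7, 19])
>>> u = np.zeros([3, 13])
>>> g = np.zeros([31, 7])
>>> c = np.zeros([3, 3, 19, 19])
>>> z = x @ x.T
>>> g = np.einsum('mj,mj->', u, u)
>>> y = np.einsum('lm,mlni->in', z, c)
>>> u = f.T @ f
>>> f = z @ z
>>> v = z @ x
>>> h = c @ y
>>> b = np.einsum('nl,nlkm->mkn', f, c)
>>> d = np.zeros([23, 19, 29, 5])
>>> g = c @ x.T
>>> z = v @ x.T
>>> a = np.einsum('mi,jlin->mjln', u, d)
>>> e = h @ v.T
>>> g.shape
(3, 3, 19, 3)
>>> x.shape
(3, 19)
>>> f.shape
(3, 3)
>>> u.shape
(29, 29)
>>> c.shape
(3, 3, 19, 19)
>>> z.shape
(3, 3)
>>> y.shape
(19, 19)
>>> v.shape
(3, 19)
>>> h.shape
(3, 3, 19, 19)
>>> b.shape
(19, 19, 3)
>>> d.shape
(23, 19, 29, 5)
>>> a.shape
(29, 23, 19, 5)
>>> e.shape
(3, 3, 19, 3)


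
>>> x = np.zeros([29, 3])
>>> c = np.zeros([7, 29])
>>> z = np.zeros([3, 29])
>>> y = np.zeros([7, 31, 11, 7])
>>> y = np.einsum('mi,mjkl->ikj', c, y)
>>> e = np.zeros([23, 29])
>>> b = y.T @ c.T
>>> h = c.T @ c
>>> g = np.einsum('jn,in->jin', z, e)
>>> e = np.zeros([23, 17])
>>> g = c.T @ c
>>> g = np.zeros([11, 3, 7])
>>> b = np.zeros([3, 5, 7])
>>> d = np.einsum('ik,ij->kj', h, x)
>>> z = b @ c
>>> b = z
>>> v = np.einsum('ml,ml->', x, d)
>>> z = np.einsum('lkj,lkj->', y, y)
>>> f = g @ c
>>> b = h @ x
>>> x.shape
(29, 3)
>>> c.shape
(7, 29)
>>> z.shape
()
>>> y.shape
(29, 11, 31)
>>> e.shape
(23, 17)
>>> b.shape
(29, 3)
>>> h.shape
(29, 29)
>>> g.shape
(11, 3, 7)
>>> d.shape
(29, 3)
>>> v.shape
()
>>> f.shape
(11, 3, 29)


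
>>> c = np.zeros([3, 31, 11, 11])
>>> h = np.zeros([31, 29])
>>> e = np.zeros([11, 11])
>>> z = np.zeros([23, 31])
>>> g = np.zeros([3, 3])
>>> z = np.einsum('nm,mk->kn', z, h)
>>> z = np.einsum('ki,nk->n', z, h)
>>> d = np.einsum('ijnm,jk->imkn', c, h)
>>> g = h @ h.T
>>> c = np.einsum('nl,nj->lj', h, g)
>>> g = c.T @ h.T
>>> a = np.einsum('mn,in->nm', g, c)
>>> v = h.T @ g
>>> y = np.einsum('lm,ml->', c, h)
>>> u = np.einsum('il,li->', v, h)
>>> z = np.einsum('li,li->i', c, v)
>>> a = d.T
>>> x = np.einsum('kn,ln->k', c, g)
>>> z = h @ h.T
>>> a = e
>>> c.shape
(29, 31)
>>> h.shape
(31, 29)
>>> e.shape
(11, 11)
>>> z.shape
(31, 31)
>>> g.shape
(31, 31)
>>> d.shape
(3, 11, 29, 11)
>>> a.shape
(11, 11)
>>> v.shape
(29, 31)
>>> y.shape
()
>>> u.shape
()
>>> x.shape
(29,)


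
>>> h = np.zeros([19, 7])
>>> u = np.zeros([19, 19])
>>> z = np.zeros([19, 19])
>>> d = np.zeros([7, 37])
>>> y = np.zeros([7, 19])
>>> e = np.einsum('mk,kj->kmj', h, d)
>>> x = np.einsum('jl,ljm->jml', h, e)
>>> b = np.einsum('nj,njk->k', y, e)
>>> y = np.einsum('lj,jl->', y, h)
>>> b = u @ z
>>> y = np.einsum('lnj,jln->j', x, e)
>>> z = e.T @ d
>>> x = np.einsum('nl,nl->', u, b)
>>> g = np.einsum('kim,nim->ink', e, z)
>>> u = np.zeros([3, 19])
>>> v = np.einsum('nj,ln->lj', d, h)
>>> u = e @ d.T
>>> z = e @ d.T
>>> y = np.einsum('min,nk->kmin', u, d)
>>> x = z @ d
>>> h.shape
(19, 7)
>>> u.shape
(7, 19, 7)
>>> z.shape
(7, 19, 7)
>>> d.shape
(7, 37)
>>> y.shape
(37, 7, 19, 7)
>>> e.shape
(7, 19, 37)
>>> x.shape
(7, 19, 37)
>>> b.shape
(19, 19)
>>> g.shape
(19, 37, 7)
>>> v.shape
(19, 37)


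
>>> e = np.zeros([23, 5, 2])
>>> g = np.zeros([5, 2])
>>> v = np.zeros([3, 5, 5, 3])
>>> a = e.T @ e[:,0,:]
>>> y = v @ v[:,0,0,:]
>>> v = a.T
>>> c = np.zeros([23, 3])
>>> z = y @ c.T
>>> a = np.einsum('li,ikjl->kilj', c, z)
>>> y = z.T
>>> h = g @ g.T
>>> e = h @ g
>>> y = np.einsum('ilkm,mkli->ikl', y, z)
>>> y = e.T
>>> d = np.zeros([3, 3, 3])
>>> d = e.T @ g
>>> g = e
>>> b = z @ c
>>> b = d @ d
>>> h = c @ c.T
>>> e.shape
(5, 2)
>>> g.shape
(5, 2)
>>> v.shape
(2, 5, 2)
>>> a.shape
(5, 3, 23, 5)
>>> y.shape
(2, 5)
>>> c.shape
(23, 3)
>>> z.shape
(3, 5, 5, 23)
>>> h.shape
(23, 23)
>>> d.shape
(2, 2)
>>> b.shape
(2, 2)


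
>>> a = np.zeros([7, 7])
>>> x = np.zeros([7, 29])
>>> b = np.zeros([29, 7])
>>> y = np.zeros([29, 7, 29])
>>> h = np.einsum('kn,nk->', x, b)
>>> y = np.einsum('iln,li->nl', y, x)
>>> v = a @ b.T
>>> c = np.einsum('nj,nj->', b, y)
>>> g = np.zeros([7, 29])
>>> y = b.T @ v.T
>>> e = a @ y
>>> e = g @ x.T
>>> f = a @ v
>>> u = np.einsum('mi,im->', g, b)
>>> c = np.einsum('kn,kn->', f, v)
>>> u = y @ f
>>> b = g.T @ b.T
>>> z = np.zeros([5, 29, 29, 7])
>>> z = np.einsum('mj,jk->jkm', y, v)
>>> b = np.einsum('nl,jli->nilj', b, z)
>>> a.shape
(7, 7)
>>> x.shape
(7, 29)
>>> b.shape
(29, 7, 29, 7)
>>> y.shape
(7, 7)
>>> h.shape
()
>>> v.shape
(7, 29)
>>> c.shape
()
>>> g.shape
(7, 29)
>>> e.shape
(7, 7)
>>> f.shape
(7, 29)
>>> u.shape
(7, 29)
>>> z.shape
(7, 29, 7)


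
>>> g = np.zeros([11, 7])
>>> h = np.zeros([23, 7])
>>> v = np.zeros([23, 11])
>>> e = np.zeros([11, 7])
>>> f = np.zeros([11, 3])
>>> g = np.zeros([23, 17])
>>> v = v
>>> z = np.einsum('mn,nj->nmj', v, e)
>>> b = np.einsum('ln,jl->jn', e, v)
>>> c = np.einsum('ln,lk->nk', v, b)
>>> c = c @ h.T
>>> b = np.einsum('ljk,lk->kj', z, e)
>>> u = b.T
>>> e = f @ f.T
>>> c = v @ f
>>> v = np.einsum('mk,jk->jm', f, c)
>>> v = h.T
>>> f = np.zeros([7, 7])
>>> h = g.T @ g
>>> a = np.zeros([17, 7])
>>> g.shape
(23, 17)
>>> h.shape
(17, 17)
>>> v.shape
(7, 23)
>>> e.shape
(11, 11)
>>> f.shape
(7, 7)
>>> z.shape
(11, 23, 7)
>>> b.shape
(7, 23)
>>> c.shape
(23, 3)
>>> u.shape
(23, 7)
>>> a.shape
(17, 7)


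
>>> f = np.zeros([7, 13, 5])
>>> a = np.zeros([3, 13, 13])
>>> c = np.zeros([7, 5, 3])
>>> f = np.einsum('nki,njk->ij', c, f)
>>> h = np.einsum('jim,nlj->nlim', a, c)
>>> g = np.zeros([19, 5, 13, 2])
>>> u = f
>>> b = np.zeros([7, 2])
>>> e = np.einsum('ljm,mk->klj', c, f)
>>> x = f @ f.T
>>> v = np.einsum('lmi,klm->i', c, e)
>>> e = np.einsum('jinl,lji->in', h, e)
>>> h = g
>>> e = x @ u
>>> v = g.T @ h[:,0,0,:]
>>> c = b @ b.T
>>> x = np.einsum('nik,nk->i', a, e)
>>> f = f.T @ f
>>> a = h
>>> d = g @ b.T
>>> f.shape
(13, 13)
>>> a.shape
(19, 5, 13, 2)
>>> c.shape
(7, 7)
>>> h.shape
(19, 5, 13, 2)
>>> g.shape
(19, 5, 13, 2)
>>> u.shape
(3, 13)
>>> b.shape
(7, 2)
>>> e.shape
(3, 13)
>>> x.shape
(13,)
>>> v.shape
(2, 13, 5, 2)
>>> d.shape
(19, 5, 13, 7)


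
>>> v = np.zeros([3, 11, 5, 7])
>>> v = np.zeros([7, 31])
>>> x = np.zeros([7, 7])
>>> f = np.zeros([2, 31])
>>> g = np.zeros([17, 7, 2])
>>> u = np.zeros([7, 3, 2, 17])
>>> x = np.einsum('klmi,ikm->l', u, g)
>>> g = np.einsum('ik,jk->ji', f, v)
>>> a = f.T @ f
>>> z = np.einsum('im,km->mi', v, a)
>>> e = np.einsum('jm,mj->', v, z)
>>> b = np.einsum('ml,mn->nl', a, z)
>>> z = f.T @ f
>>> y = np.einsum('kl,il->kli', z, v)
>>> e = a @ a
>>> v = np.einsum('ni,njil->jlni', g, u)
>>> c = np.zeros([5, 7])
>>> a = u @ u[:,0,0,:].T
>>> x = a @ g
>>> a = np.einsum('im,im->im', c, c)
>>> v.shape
(3, 17, 7, 2)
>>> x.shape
(7, 3, 2, 2)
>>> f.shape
(2, 31)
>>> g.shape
(7, 2)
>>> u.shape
(7, 3, 2, 17)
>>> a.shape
(5, 7)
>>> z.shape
(31, 31)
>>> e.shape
(31, 31)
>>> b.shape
(7, 31)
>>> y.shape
(31, 31, 7)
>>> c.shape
(5, 7)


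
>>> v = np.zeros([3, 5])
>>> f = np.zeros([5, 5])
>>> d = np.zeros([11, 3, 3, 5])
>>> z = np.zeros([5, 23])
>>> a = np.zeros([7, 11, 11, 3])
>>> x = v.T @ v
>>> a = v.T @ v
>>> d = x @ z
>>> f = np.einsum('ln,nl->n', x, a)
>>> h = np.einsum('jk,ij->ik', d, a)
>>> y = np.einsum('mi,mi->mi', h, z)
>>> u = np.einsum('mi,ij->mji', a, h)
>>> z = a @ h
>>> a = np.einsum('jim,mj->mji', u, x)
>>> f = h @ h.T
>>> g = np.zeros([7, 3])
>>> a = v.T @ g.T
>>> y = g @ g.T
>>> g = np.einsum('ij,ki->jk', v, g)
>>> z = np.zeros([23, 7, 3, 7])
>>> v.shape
(3, 5)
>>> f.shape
(5, 5)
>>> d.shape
(5, 23)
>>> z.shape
(23, 7, 3, 7)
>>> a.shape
(5, 7)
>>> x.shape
(5, 5)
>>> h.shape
(5, 23)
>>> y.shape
(7, 7)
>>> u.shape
(5, 23, 5)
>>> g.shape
(5, 7)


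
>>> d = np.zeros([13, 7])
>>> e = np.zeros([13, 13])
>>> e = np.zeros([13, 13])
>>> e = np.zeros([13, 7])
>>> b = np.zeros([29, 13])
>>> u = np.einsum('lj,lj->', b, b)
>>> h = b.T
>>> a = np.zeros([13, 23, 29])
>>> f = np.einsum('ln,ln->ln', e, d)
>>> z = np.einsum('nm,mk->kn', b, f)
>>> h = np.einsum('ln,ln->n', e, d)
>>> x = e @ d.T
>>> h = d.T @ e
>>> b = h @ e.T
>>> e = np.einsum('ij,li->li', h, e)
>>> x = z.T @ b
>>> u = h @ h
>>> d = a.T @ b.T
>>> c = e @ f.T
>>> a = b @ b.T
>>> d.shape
(29, 23, 7)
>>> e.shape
(13, 7)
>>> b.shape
(7, 13)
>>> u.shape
(7, 7)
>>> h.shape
(7, 7)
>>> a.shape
(7, 7)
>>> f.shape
(13, 7)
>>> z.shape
(7, 29)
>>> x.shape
(29, 13)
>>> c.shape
(13, 13)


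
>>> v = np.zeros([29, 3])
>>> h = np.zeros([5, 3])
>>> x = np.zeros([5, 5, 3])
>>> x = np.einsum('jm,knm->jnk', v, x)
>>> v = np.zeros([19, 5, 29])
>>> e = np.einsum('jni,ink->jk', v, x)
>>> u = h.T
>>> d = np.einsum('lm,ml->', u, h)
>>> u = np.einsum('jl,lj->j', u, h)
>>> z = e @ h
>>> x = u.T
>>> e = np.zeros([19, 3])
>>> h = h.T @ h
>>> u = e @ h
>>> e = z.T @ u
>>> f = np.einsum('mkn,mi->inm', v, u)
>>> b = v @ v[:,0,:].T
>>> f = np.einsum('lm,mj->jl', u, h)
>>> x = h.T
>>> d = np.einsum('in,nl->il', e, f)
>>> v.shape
(19, 5, 29)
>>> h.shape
(3, 3)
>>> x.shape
(3, 3)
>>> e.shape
(3, 3)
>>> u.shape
(19, 3)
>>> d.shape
(3, 19)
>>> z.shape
(19, 3)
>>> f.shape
(3, 19)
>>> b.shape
(19, 5, 19)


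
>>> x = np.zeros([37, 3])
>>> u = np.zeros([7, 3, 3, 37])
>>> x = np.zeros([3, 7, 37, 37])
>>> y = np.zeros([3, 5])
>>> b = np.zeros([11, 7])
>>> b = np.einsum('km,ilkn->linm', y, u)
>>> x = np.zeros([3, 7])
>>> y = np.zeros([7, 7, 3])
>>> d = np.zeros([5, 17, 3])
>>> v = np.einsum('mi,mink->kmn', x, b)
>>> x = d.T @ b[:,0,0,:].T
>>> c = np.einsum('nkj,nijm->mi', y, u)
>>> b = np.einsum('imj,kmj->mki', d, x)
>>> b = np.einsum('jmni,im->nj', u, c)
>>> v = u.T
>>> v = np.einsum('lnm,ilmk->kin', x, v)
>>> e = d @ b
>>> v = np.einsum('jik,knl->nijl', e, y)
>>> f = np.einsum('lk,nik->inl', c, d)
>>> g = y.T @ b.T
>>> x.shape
(3, 17, 3)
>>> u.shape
(7, 3, 3, 37)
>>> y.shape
(7, 7, 3)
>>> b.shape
(3, 7)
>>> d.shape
(5, 17, 3)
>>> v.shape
(7, 17, 5, 3)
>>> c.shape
(37, 3)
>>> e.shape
(5, 17, 7)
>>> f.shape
(17, 5, 37)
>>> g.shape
(3, 7, 3)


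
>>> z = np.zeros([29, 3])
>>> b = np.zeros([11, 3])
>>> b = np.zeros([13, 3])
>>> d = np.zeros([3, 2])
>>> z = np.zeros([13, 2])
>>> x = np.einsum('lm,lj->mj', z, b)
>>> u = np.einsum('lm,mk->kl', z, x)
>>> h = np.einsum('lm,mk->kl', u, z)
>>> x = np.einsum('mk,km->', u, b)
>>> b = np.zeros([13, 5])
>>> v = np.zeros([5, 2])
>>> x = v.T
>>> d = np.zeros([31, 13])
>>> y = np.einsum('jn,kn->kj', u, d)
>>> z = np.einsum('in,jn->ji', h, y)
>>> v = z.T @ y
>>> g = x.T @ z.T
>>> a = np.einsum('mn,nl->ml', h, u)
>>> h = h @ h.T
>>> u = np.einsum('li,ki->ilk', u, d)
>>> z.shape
(31, 2)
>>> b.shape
(13, 5)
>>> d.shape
(31, 13)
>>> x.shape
(2, 5)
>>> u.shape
(13, 3, 31)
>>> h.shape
(2, 2)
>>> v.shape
(2, 3)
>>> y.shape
(31, 3)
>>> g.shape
(5, 31)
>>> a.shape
(2, 13)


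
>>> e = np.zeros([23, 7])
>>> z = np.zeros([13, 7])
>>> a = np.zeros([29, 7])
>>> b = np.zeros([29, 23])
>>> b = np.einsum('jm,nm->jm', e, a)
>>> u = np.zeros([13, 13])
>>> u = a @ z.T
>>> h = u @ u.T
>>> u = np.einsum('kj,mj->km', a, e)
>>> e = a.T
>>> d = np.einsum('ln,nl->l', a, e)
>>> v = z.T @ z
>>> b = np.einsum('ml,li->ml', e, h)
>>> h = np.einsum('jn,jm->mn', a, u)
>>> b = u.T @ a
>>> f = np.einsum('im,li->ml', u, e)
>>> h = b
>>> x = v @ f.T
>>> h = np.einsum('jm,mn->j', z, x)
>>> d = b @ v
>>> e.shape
(7, 29)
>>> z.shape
(13, 7)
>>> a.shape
(29, 7)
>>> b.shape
(23, 7)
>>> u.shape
(29, 23)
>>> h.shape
(13,)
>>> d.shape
(23, 7)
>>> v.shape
(7, 7)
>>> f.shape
(23, 7)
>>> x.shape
(7, 23)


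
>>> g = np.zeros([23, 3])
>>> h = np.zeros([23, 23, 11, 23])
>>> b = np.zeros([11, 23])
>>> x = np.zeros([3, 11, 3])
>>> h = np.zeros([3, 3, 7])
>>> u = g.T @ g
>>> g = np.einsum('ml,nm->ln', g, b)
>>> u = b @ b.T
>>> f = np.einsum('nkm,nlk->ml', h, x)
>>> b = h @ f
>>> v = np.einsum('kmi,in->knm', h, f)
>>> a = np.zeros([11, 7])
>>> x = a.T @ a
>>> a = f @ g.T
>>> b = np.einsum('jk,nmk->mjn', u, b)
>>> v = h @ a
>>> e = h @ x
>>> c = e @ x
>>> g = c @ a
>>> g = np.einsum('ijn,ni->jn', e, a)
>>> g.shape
(3, 7)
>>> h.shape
(3, 3, 7)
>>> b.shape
(3, 11, 3)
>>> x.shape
(7, 7)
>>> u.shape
(11, 11)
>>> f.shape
(7, 11)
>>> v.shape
(3, 3, 3)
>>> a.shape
(7, 3)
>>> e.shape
(3, 3, 7)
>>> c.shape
(3, 3, 7)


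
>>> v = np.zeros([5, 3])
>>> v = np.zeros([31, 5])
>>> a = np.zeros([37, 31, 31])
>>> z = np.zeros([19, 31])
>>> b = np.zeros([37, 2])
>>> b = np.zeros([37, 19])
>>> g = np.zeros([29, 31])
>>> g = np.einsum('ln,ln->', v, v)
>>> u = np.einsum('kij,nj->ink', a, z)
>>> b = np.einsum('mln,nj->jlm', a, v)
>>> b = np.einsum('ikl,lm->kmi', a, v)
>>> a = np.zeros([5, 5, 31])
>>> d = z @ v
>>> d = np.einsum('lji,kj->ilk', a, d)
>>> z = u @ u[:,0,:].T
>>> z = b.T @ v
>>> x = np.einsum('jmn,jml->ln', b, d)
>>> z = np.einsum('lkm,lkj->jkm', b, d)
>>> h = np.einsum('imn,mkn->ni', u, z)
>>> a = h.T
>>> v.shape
(31, 5)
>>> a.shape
(31, 37)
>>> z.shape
(19, 5, 37)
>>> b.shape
(31, 5, 37)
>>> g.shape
()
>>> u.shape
(31, 19, 37)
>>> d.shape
(31, 5, 19)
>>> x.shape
(19, 37)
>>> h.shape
(37, 31)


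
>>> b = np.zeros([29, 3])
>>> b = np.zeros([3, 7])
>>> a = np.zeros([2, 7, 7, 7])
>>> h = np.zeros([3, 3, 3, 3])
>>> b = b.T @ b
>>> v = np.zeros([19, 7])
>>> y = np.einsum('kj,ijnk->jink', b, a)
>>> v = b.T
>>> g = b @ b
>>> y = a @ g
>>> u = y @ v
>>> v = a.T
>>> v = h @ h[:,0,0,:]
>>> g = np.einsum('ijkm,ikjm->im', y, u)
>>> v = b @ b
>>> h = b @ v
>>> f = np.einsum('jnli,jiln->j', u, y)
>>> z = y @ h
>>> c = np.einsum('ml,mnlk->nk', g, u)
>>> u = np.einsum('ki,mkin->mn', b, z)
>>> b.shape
(7, 7)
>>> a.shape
(2, 7, 7, 7)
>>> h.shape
(7, 7)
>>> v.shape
(7, 7)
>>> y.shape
(2, 7, 7, 7)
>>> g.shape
(2, 7)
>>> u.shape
(2, 7)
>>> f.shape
(2,)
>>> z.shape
(2, 7, 7, 7)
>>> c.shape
(7, 7)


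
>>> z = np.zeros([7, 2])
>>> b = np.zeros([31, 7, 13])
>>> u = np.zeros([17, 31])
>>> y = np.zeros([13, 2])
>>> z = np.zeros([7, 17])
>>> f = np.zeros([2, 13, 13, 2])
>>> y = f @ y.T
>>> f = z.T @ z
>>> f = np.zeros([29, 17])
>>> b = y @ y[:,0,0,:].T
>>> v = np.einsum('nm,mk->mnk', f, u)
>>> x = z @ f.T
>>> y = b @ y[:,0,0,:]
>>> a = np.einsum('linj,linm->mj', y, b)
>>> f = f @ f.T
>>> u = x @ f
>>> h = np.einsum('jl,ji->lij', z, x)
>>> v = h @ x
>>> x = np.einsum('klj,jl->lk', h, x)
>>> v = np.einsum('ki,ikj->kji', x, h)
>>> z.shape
(7, 17)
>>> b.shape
(2, 13, 13, 2)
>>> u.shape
(7, 29)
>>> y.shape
(2, 13, 13, 13)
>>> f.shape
(29, 29)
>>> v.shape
(29, 7, 17)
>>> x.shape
(29, 17)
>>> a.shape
(2, 13)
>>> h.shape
(17, 29, 7)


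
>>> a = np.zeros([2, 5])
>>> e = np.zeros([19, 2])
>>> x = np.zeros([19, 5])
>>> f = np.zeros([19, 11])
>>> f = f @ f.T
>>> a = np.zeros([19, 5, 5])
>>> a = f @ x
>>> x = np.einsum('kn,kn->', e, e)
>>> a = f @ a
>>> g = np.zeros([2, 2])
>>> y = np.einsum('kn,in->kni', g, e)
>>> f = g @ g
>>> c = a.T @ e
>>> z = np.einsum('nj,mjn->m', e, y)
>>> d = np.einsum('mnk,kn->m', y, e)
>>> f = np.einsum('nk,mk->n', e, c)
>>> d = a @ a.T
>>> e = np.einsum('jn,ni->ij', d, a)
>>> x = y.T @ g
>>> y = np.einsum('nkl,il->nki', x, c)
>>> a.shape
(19, 5)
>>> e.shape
(5, 19)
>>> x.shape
(19, 2, 2)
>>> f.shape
(19,)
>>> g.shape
(2, 2)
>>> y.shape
(19, 2, 5)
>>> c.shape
(5, 2)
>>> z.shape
(2,)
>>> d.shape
(19, 19)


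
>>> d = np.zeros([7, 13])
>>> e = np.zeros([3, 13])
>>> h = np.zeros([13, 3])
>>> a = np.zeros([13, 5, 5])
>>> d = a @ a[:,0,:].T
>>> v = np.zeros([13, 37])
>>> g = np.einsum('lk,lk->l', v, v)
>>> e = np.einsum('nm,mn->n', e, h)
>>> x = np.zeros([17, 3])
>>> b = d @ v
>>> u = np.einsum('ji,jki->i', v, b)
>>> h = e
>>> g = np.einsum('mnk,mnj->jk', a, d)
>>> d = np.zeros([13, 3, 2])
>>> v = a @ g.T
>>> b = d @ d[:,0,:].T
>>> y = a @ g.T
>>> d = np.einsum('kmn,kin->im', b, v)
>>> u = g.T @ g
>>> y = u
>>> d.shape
(5, 3)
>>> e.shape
(3,)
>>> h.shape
(3,)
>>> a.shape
(13, 5, 5)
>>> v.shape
(13, 5, 13)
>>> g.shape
(13, 5)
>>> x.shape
(17, 3)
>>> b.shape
(13, 3, 13)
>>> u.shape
(5, 5)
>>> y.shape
(5, 5)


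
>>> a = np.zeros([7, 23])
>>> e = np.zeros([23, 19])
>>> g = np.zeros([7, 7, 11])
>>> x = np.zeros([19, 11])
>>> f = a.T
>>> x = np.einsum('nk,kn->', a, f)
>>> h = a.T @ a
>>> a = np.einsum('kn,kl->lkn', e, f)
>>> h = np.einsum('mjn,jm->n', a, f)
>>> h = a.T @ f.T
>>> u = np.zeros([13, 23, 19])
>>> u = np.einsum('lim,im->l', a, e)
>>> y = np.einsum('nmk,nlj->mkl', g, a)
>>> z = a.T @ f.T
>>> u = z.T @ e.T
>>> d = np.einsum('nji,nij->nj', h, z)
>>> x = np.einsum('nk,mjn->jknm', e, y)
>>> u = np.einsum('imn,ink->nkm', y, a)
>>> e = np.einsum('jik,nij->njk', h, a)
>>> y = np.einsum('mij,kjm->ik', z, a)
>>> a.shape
(7, 23, 19)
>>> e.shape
(7, 19, 23)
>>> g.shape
(7, 7, 11)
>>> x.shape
(11, 19, 23, 7)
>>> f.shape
(23, 7)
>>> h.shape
(19, 23, 23)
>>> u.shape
(23, 19, 11)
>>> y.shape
(23, 7)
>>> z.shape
(19, 23, 23)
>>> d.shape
(19, 23)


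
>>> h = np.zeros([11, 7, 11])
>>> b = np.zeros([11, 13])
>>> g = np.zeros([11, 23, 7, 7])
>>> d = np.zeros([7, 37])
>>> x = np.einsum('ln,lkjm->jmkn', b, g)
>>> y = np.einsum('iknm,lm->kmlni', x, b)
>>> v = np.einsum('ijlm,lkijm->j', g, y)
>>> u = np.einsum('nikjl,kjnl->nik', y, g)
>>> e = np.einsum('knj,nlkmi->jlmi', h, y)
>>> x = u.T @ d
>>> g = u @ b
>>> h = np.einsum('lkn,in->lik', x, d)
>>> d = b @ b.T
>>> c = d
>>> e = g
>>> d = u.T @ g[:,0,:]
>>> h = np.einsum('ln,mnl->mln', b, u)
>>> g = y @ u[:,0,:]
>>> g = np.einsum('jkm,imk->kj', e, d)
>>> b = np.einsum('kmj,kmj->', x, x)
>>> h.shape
(7, 11, 13)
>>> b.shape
()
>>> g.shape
(13, 7)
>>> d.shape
(11, 13, 13)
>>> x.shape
(11, 13, 37)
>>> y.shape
(7, 13, 11, 23, 7)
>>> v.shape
(23,)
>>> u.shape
(7, 13, 11)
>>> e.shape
(7, 13, 13)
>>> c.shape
(11, 11)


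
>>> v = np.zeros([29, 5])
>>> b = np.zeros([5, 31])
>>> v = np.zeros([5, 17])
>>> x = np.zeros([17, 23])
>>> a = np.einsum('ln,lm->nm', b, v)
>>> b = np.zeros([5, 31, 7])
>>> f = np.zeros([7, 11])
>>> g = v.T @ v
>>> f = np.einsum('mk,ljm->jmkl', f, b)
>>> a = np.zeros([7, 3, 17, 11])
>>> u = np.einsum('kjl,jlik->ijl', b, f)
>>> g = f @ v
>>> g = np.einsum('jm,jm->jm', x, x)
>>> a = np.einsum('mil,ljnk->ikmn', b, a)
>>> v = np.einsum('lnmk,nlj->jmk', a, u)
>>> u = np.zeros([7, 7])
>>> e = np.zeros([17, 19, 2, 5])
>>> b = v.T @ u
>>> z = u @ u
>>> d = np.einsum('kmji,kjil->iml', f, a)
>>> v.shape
(7, 5, 17)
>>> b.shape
(17, 5, 7)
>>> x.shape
(17, 23)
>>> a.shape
(31, 11, 5, 17)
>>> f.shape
(31, 7, 11, 5)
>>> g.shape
(17, 23)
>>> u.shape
(7, 7)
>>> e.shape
(17, 19, 2, 5)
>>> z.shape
(7, 7)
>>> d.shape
(5, 7, 17)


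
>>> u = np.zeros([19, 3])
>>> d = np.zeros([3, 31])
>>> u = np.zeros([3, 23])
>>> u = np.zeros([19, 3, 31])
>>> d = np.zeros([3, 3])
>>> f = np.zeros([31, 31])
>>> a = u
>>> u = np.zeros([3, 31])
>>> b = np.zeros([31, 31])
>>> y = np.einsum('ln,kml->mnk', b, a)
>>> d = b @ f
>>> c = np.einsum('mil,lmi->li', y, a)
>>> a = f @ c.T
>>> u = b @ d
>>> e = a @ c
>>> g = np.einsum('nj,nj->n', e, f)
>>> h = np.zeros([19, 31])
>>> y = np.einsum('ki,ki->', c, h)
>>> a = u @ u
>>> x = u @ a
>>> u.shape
(31, 31)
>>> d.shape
(31, 31)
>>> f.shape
(31, 31)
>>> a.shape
(31, 31)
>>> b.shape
(31, 31)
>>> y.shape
()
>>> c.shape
(19, 31)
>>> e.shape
(31, 31)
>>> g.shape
(31,)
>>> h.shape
(19, 31)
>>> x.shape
(31, 31)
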